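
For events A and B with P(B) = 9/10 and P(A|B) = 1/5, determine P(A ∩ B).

By definition, P(A|B) = P(A ∩ B) / P(B)
So P(A ∩ B) = P(A|B) × P(B)
= 1/5 × 9/10
= 9/50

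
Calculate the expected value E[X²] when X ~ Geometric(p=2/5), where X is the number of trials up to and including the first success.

Using the identity E[X²] = Var(X) + (E[X])²:
E[X] = \frac{5}{2}
Var(X) = \frac{15}{4}
E[X²] = \frac{15}{4} + (\frac{5}{2})²
= 10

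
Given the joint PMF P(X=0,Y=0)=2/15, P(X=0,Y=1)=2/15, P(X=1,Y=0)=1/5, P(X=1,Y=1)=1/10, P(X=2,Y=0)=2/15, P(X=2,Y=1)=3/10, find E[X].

First find marginal of X:
P(X=0) = 4/15
P(X=1) = 3/10
P(X=2) = 13/30
E[X] = 0 × 4/15 + 1 × 3/10 + 2 × 13/30 = 7/6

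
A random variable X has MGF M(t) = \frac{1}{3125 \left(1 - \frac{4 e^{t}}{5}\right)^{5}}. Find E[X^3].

To find E[X^3], compute M^(3)(0):
M^(1)(t) = \frac{4 e^{t}}{3125 \left(1 - \frac{4 e^{t}}{5}\right)^{6}}
M^(2)(t) = \frac{4 e^{t}}{3125 \left(1 - \frac{4 e^{t}}{5}\right)^{6}} + \frac{96 e^{2 t}}{15625 \left(1 - \frac{4 e^{t}}{5}\right)^{7}}
M^(3)(t) = \frac{4 e^{t}}{3125 \left(1 - \frac{4 e^{t}}{5}\right)^{6}} + \frac{288 e^{2 t}}{15625 \left(1 - \frac{4 e^{t}}{5}\right)^{7}} + \frac{2688 e^{3 t}}{78125 \left(1 - \frac{4 e^{t}}{5}\right)^{8}}
M^(3)(0) = 14900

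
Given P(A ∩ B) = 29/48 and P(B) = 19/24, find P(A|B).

P(A|B) = P(A ∩ B) / P(B)
= (29/48) / (19/24)
= 29/38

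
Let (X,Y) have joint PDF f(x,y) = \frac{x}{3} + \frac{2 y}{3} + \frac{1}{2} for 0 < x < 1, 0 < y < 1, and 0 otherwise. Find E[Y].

E[Y] = ∫_0^1 ∫_0^1 y × f(x,y) dx dy
= \frac{5}{9}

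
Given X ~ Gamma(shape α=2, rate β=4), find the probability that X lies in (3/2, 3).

P(3/2 < X < 3) = ∫_{3/2}^{3} f(x) dx
where f(x) = 16 x e^{- 4 x}
= \frac{-13 + 7 e^{6}}{e^{12}}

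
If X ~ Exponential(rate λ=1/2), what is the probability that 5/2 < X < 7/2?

P(5/2 < X < 7/2) = ∫_{5/2}^{7/2} f(x) dx
where f(x) = \frac{e^{- \frac{x}{2}}}{2}
= - \frac{1 - e^{\frac{1}{2}}}{e^{\frac{7}{4}}}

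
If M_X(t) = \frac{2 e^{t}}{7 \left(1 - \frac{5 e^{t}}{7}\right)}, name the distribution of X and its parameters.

The MGF M(t) = \frac{2 e^{t}}{7 \left(1 - \frac{5 e^{t}}{7}\right)} is the standard form for the Geometric distribution.
Comparing with the known MGF formula identifies: Geometric(p=2/7), X = trial number of first success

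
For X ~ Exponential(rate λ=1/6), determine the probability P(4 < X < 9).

P(4 < X < 9) = ∫_{4}^{9} f(x) dx
where f(x) = \frac{e^{- \frac{x}{6}}}{6}
= - \frac{1}{e^{\frac{3}{2}}} + e^{- \frac{2}{3}}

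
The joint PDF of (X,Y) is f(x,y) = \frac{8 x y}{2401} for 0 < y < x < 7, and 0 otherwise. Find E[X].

f_X(x) = ∫_0^x \frac{8 x y}{2401} dy = \frac{4 x^{3}}{2401}
E[X] = ∫_0^7 x × (\frac{4 x^{3}}{2401}) dx = \frac{28}{5}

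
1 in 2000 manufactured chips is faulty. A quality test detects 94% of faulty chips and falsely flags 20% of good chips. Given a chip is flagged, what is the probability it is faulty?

Let D = the rare event, + = positive/flagged.
P(D) = 1/2000
P(+|D) = 94/100 = 47/50
P(+|D') = 20/100 = 1/5
P(+) = P(+|D)P(D) + P(+|D')P(D')
     = \frac{47}{50} × \frac{1}{2000} + \frac{1}{5} × \frac{1999}{2000}
     = \frac{20037}{100000}
P(D|+) = P(+|D)P(D)/P(+) = \frac{47}{20037}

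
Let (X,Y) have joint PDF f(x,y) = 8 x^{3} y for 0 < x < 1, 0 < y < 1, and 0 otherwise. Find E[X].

E[X] = ∫_0^1 ∫_0^1 x × f(x,y) dy dx
= ∫_0^1 ∫_0^1 x × (8 x^{3} y) dy dx
= \frac{4}{5}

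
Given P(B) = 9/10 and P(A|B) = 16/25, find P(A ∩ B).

By definition, P(A|B) = P(A ∩ B) / P(B)
So P(A ∩ B) = P(A|B) × P(B)
= 16/25 × 9/10
= 72/125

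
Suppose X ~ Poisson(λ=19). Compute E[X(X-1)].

E[X(X-1)] = E[X² - X] = E[X²] - E[X]
E[X] = 19
E[X²] = Var(X) + (E[X])² = 19 + (19)² = 380
E[X(X-1)] = 380 - 19 = 361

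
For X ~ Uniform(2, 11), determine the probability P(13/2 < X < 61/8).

P(13/2 < X < 61/8) = ∫_{13/2}^{61/8} f(x) dx
where f(x) = \frac{1}{9}
= \frac{1}{8}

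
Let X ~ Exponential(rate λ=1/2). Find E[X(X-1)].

E[X(X-1)] = E[X² - X] = E[X²] - E[X]
E[X] = 2
E[X²] = Var(X) + (E[X])² = 4 + (2)² = 8
E[X(X-1)] = 8 - 2 = 6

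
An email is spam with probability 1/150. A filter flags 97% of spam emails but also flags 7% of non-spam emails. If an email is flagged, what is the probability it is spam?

Let D = the rare event, + = positive/flagged.
P(D) = 1/150
P(+|D) = 97/100
P(+|D') = 7/100
P(+) = P(+|D)P(D) + P(+|D')P(D')
     = \frac{97}{100} × \frac{1}{150} + \frac{7}{100} × \frac{149}{150}
     = \frac{19}{250}
P(D|+) = P(+|D)P(D)/P(+) = \frac{97}{1140}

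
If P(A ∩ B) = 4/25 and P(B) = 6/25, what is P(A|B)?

P(A|B) = P(A ∩ B) / P(B)
= (4/25) / (6/25)
= 2/3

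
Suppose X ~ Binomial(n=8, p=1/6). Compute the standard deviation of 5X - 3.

For X ~ Binomial(n=8, p=1/6):
Var(X) = \frac{10}{9}
SD(X) = √(Var(X)) = √(\frac{10}{9}) = \frac{\sqrt{10}}{3}
SD(5X - 3) = |5| × SD(X) = 5 × \frac{\sqrt{10}}{3} = \frac{5 \sqrt{10}}{3}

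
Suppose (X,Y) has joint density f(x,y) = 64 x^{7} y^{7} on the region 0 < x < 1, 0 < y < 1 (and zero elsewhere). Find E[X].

E[X] = ∫_0^1 ∫_0^1 x × f(x,y) dy dx
= ∫_0^1 ∫_0^1 x × (64 x^{7} y^{7}) dy dx
= \frac{8}{9}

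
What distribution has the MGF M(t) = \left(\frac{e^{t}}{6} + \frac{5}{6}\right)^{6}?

The MGF M(t) = \left(\frac{e^{t}}{6} + \frac{5}{6}\right)^{6} is the standard form for the Binomial distribution.
Comparing with the known MGF formula identifies: Binomial(n=6, p=1/6)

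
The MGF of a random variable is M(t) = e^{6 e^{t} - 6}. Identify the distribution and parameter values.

The MGF M(t) = e^{6 e^{t} - 6} is the standard form for the Poisson distribution.
Comparing with the known MGF formula identifies: Poisson(λ=6)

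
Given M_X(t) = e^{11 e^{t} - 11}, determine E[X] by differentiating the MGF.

To find E[X], compute M^(1)(0):
M^(1)(t) = 11 e^{t} e^{11 e^{t} - 11}
M^(1)(0) = 11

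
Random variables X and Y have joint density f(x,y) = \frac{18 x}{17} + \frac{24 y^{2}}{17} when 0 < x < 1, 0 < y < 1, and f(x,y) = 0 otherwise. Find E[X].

E[X] = ∫_0^1 ∫_0^1 x × f(x,y) dy dx
= ∫_0^1 ∫_0^1 x × (\frac{18 x}{17} + \frac{24 y^{2}}{17}) dy dx
= \frac{10}{17}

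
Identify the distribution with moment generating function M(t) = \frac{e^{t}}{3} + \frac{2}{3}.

The MGF M(t) = \frac{e^{t}}{3} + \frac{2}{3} is the standard form for the Bernoulli distribution.
Comparing with the known MGF formula identifies: Bernoulli(p=1/3)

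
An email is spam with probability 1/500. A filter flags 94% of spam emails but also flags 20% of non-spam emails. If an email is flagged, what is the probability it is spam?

Let D = the rare event, + = positive/flagged.
P(D) = 1/500
P(+|D) = 94/100 = 47/50
P(+|D') = 20/100 = 1/5
P(+) = P(+|D)P(D) + P(+|D')P(D')
     = \frac{47}{50} × \frac{1}{500} + \frac{1}{5} × \frac{499}{500}
     = \frac{5037}{25000}
P(D|+) = P(+|D)P(D)/P(+) = \frac{47}{5037}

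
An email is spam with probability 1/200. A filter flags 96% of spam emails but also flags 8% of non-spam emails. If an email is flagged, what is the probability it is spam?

Let D = the rare event, + = positive/flagged.
P(D) = 1/200
P(+|D) = 96/100 = 24/25
P(+|D') = 8/100 = 2/25
P(+) = P(+|D)P(D) + P(+|D')P(D')
     = \frac{24}{25} × \frac{1}{200} + \frac{2}{25} × \frac{199}{200}
     = \frac{211}{2500}
P(D|+) = P(+|D)P(D)/P(+) = \frac{12}{211}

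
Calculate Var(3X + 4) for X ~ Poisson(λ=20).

For X ~ Poisson(λ=20):
Var(X) = 20
Var(3X + 4) = (3)² × Var(X) = 9 × 20 = 180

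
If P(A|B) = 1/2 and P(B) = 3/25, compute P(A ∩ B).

By definition, P(A|B) = P(A ∩ B) / P(B)
So P(A ∩ B) = P(A|B) × P(B)
= 1/2 × 3/25
= 3/50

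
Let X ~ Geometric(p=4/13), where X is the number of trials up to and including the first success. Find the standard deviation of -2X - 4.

For X ~ Geometric(p=4/13), where X is the number of trials up to and including the first success:
Var(X) = \frac{117}{16}
SD(X) = √(Var(X)) = √(\frac{117}{16}) = \frac{3 \sqrt{13}}{4}
SD(-2X - 4) = |-2| × SD(X) = 2 × \frac{3 \sqrt{13}}{4} = \frac{3 \sqrt{13}}{2}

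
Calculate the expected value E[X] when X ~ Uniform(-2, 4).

For X ~ Uniform(-2, 4), the expected value is:
E[X] = 1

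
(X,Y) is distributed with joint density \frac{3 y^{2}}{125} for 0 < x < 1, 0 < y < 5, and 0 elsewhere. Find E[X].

f_X(x) = ∫_0^5 \frac{3 y^{2}}{125} dy = 1
E[X] = ∫_0^1 x × (1) dx = \frac{1}{2}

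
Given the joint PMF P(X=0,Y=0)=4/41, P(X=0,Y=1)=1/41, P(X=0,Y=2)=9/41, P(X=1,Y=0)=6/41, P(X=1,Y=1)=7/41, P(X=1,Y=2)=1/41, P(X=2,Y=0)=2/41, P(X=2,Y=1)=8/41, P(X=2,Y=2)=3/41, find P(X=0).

P(X=0) = P(X=0,Y=0) + P(X=0,Y=1) + P(X=0,Y=2)
= 4/41 + 1/41 + 9/41
= 14/41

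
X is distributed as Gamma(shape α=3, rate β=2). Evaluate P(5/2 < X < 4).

P(5/2 < X < 4) = ∫_{5/2}^{4} f(x) dx
where f(x) = 4 x^{2} e^{- 2 x}
= \frac{-82 + 37 e^{3}}{2 e^{8}}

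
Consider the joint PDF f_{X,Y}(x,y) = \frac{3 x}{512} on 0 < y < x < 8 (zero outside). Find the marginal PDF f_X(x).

f_X(x) = ∫_0^x \frac{3 x}{512} dy = \frac{3 x^{2}}{512}
for 0 < x < 8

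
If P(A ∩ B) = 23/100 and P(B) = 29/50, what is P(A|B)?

P(A|B) = P(A ∩ B) / P(B)
= (23/100) / (29/50)
= 23/58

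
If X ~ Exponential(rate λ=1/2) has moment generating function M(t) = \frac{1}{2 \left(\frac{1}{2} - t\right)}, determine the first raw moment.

To find E[X], compute M^(1)(0):
M^(1)(t) = \frac{1}{2 \left(\frac{1}{2} - t\right)^{2}}
M^(1)(0) = 2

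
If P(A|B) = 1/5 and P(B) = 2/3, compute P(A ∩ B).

By definition, P(A|B) = P(A ∩ B) / P(B)
So P(A ∩ B) = P(A|B) × P(B)
= 1/5 × 2/3
= 2/15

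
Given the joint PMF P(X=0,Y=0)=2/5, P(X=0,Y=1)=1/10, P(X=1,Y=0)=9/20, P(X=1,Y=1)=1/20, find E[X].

First find marginal of X:
P(X=0) = 1/2
P(X=1) = 1/2
E[X] = 0 × 1/2 + 1 × 1/2 = 1/2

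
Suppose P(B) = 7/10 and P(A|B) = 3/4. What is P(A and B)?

By definition, P(A|B) = P(A ∩ B) / P(B)
So P(A ∩ B) = P(A|B) × P(B)
= 3/4 × 7/10
= 21/40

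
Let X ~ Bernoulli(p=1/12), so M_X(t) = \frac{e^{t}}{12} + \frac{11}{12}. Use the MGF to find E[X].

To find E[X], compute M^(1)(0):
M^(1)(t) = \frac{e^{t}}{12}
M^(1)(0) = \frac{1}{12}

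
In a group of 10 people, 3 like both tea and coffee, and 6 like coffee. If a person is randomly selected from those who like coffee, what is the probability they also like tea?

P(A ∩ B) = 3/10
P(B) = 6/10 = 3/5
P(A|B) = P(A ∩ B) / P(B) = (3/10) / (3/5) = 1/2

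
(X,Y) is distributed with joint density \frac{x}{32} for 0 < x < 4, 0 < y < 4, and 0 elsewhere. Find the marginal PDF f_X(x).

f_X(x) = ∫_0^4 f(x,y) dy
= ∫_0^4 \frac{x}{32} dy
= \frac{x}{8} for 0 < x < 4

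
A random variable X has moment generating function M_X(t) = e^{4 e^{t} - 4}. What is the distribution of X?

The MGF M(t) = e^{4 e^{t} - 4} is the standard form for the Poisson distribution.
Comparing with the known MGF formula identifies: Poisson(λ=4)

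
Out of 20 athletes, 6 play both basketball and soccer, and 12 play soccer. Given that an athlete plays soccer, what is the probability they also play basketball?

P(A ∩ B) = 6/20 = 3/10
P(B) = 12/20 = 3/5
P(A|B) = P(A ∩ B) / P(B) = (3/10) / (3/5) = 1/2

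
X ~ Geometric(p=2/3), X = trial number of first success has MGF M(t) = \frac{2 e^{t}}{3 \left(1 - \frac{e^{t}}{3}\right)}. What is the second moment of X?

To find E[X^2], compute M^(2)(0):
M^(1)(t) = \frac{2 e^{t}}{3 \left(1 - \frac{e^{t}}{3}\right)} + \frac{2 e^{2 t}}{9 \left(1 - \frac{e^{t}}{3}\right)^{2}}
M^(2)(t) = \frac{2 e^{t}}{3 \left(1 - \frac{e^{t}}{3}\right)} + \frac{2 e^{2 t}}{3 \left(1 - \frac{e^{t}}{3}\right)^{2}} + \frac{4 e^{3 t}}{27 \left(1 - \frac{e^{t}}{3}\right)^{3}}
M^(2)(0) = 3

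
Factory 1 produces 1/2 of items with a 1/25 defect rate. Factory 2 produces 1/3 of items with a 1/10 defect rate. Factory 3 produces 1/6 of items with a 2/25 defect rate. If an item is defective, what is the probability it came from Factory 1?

Using Bayes' theorem:
P(F1) = 1/2, P(D|F1) = 1/25
P(F2) = 1/3, P(D|F2) = 1/10
P(F3) = 1/6, P(D|F3) = 2/25
P(D) = P(D|F1)P(F1) + P(D|F2)P(F2) + P(D|F3)P(F3)
     = \frac{1}{15}
P(F1|D) = P(D|F1)P(F1) / P(D)
= \frac{3}{10}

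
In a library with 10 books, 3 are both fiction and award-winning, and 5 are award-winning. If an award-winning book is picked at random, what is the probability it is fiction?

P(A ∩ B) = 3/10
P(B) = 5/10 = 1/2
P(A|B) = P(A ∩ B) / P(B) = (3/10) / (1/2) = 3/5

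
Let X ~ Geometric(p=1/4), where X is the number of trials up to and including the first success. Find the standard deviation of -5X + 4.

For X ~ Geometric(p=1/4), where X is the number of trials up to and including the first success:
Var(X) = 12
SD(X) = √(Var(X)) = √(12) = 2 \sqrt{3}
SD(-5X + 4) = |-5| × SD(X) = 5 × 2 \sqrt{3} = 10 \sqrt{3}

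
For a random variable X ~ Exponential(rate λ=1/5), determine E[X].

For X ~ Exponential(rate λ=1/5), the expected value is:
E[X] = 5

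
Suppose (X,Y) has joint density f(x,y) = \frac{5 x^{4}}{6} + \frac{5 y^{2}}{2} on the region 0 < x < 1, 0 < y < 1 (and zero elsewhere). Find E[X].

E[X] = ∫_0^1 ∫_0^1 x × f(x,y) dy dx
= ∫_0^1 ∫_0^1 x × (\frac{5 x^{4}}{6} + \frac{5 y^{2}}{2}) dy dx
= \frac{5}{9}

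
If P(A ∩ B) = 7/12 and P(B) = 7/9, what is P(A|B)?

P(A|B) = P(A ∩ B) / P(B)
= (7/12) / (7/9)
= 3/4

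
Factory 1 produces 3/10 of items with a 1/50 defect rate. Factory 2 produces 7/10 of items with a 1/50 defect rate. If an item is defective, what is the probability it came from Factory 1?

Using Bayes' theorem:
P(F1) = 3/10, P(D|F1) = 1/50
P(F2) = 7/10, P(D|F2) = 1/50
P(D) = P(D|F1)P(F1) + P(D|F2)P(F2)
     = \frac{1}{50}
P(F1|D) = P(D|F1)P(F1) / P(D)
= \frac{3}{10}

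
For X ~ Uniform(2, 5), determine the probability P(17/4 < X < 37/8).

P(17/4 < X < 37/8) = ∫_{17/4}^{37/8} f(x) dx
where f(x) = \frac{1}{3}
= \frac{1}{8}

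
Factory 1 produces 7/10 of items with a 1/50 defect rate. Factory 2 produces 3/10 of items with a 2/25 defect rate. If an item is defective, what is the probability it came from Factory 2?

Using Bayes' theorem:
P(F1) = 7/10, P(D|F1) = 1/50
P(F2) = 3/10, P(D|F2) = 2/25
P(D) = P(D|F1)P(F1) + P(D|F2)P(F2)
     = \frac{19}{500}
P(F2|D) = P(D|F2)P(F2) / P(D)
= \frac{12}{19}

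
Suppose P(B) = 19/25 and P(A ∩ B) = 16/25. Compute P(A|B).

P(A|B) = P(A ∩ B) / P(B)
= (16/25) / (19/25)
= 16/19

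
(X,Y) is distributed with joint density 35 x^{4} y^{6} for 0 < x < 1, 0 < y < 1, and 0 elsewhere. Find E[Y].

E[Y] = ∫_0^1 ∫_0^1 y × f(x,y) dx dy
= \frac{7}{8}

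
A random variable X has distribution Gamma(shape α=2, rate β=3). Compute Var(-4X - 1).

For X ~ Gamma(shape α=2, rate β=3):
Var(X) = \frac{2}{9}
Var(-4X - 1) = (-4)² × Var(X) = 16 × \frac{2}{9} = \frac{32}{9}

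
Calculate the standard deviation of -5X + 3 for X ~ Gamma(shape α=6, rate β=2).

For X ~ Gamma(shape α=6, rate β=2):
Var(X) = \frac{3}{2}
SD(X) = √(Var(X)) = √(\frac{3}{2}) = \frac{\sqrt{6}}{2}
SD(-5X + 3) = |-5| × SD(X) = 5 × \frac{\sqrt{6}}{2} = \frac{5 \sqrt{6}}{2}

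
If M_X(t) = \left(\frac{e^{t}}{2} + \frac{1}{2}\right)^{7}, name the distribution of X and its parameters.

The MGF M(t) = \left(\frac{e^{t}}{2} + \frac{1}{2}\right)^{7} is the standard form for the Binomial distribution.
Comparing with the known MGF formula identifies: Binomial(n=7, p=1/2)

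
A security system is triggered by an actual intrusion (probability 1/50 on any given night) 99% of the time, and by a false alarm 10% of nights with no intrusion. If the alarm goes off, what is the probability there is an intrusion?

Let D = the rare event, + = positive/flagged.
P(D) = 1/50
P(+|D) = 99/100
P(+|D') = 10/100 = 1/10
P(+) = P(+|D)P(D) + P(+|D')P(D')
     = \frac{99}{100} × \frac{1}{50} + \frac{1}{10} × \frac{49}{50}
     = \frac{589}{5000}
P(D|+) = P(+|D)P(D)/P(+) = \frac{99}{589}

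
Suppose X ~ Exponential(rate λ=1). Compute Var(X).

For X ~ Exponential(rate λ=1):
Var(X) = 1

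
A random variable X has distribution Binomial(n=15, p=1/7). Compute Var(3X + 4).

For X ~ Binomial(n=15, p=1/7):
Var(X) = \frac{90}{49}
Var(3X + 4) = (3)² × Var(X) = 9 × \frac{90}{49} = \frac{810}{49}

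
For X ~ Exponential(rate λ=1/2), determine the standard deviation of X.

For X ~ Exponential(rate λ=1/2):
Var(X) = 4
SD(X) = √(Var(X)) = √(4) = 2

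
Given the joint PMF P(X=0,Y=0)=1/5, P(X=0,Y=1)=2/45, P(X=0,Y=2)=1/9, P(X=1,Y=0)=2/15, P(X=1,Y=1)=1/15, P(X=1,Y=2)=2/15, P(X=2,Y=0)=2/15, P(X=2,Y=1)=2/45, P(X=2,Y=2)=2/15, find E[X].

First find marginal of X:
P(X=0) = 16/45
P(X=1) = 1/3
P(X=2) = 14/45
E[X] = 0 × 16/45 + 1 × 1/3 + 2 × 14/45 = 43/45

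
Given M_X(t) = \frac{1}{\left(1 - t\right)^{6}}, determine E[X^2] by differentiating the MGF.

To find E[X^2], compute M^(2)(0):
M^(1)(t) = \frac{6}{\left(1 - t\right)^{7}}
M^(2)(t) = \frac{42}{\left(1 - t\right)^{8}}
M^(2)(0) = 42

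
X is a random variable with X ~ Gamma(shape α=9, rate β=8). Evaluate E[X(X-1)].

E[X(X-1)] = E[X² - X] = E[X²] - E[X]
E[X] = \frac{9}{8}
E[X²] = Var(X) + (E[X])² = \frac{9}{64} + (\frac{9}{8})² = \frac{45}{32}
E[X(X-1)] = \frac{45}{32} - \frac{9}{8} = \frac{9}{32}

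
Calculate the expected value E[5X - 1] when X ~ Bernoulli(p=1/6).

For X ~ Bernoulli(p=1/6):
E[X] = \frac{1}{6}
E[5X - 1] = 5 × E[X] - 1 = - \frac{1}{6}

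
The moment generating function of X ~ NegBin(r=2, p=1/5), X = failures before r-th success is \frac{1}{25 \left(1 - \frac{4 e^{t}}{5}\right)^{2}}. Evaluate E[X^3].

To find E[X^3], compute M^(3)(0):
M^(1)(t) = \frac{8 e^{t}}{125 \left(1 - \frac{4 e^{t}}{5}\right)^{3}}
M^(2)(t) = \frac{8 e^{t}}{125 \left(1 - \frac{4 e^{t}}{5}\right)^{3}} + \frac{96 e^{2 t}}{625 \left(1 - \frac{4 e^{t}}{5}\right)^{4}}
M^(3)(t) = \frac{8 e^{t}}{125 \left(1 - \frac{4 e^{t}}{5}\right)^{3}} + \frac{288 e^{2 t}}{625 \left(1 - \frac{4 e^{t}}{5}\right)^{4}} + \frac{1536 e^{3 t}}{3125 \left(1 - \frac{4 e^{t}}{5}\right)^{5}}
M^(3)(0) = 1832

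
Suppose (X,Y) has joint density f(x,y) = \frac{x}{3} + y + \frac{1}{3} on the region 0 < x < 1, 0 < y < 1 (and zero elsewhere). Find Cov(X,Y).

E[XY] = ∫∫ xy × f(x,y) dx dy = \frac{11}{36}
E[X] = \frac{19}{36}
E[Y] = \frac{7}{12}
Cov(X,Y) = E[XY] - E[X]E[Y] = - \frac{1}{432}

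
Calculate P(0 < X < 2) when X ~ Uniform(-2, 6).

P(0 < X < 2) = ∫_{0}^{2} f(x) dx
where f(x) = \frac{1}{8}
= \frac{1}{4}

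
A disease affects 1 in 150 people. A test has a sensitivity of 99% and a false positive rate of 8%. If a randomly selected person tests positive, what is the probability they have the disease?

Let D = the rare event, + = positive/flagged.
P(D) = 1/150
P(+|D) = 99/100
P(+|D') = 8/100 = 2/25
P(+) = P(+|D)P(D) + P(+|D')P(D')
     = \frac{99}{100} × \frac{1}{150} + \frac{2}{25} × \frac{149}{150}
     = \frac{1291}{15000}
P(D|+) = P(+|D)P(D)/P(+) = \frac{99}{1291}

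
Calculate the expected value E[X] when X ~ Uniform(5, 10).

For X ~ Uniform(5, 10), the expected value is:
E[X] = \frac{15}{2}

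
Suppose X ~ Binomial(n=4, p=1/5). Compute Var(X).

For X ~ Binomial(n=4, p=1/5):
Var(X) = \frac{16}{25}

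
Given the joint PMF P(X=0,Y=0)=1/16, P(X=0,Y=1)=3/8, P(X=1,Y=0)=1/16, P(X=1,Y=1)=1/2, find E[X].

First find marginal of X:
P(X=0) = 7/16
P(X=1) = 9/16
E[X] = 0 × 7/16 + 1 × 9/16 = 9/16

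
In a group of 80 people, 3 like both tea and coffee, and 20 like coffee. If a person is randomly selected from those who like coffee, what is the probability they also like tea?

P(A ∩ B) = 3/80
P(B) = 20/80 = 1/4
P(A|B) = P(A ∩ B) / P(B) = (3/80) / (1/4) = 3/20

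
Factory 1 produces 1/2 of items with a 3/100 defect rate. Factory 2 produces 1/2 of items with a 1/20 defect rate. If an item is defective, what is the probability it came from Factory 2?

Using Bayes' theorem:
P(F1) = 1/2, P(D|F1) = 3/100
P(F2) = 1/2, P(D|F2) = 1/20
P(D) = P(D|F1)P(F1) + P(D|F2)P(F2)
     = \frac{1}{25}
P(F2|D) = P(D|F2)P(F2) / P(D)
= \frac{5}{8}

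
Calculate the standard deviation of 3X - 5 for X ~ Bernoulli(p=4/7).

For X ~ Bernoulli(p=4/7):
Var(X) = \frac{12}{49}
SD(X) = √(Var(X)) = √(\frac{12}{49}) = \frac{2 \sqrt{3}}{7}
SD(3X - 5) = |3| × SD(X) = 3 × \frac{2 \sqrt{3}}{7} = \frac{6 \sqrt{3}}{7}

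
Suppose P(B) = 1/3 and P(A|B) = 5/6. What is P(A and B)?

By definition, P(A|B) = P(A ∩ B) / P(B)
So P(A ∩ B) = P(A|B) × P(B)
= 5/6 × 1/3
= 5/18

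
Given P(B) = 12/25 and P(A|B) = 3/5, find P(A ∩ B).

By definition, P(A|B) = P(A ∩ B) / P(B)
So P(A ∩ B) = P(A|B) × P(B)
= 3/5 × 12/25
= 36/125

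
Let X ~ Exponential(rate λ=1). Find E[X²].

Using the identity E[X²] = Var(X) + (E[X])²:
E[X] = 1
Var(X) = 1
E[X²] = 1 + (1)²
= 2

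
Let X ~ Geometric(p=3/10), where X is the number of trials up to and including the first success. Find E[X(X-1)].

E[X(X-1)] = E[X² - X] = E[X²] - E[X]
E[X] = \frac{10}{3}
E[X²] = Var(X) + (E[X])² = \frac{70}{9} + (\frac{10}{3})² = \frac{170}{9}
E[X(X-1)] = \frac{170}{9} - \frac{10}{3} = \frac{140}{9}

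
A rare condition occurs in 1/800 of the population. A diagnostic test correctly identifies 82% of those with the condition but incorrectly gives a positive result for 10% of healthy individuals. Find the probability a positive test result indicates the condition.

Let D = the rare event, + = positive/flagged.
P(D) = 1/800
P(+|D) = 82/100 = 41/50
P(+|D') = 10/100 = 1/10
P(+) = P(+|D)P(D) + P(+|D')P(D')
     = \frac{41}{50} × \frac{1}{800} + \frac{1}{10} × \frac{799}{800}
     = \frac{1009}{10000}
P(D|+) = P(+|D)P(D)/P(+) = \frac{41}{4036}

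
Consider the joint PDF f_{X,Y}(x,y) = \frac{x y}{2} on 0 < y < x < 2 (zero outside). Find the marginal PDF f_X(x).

f_X(x) = ∫_0^x \frac{x y}{2} dy = \frac{x^{3}}{4}
for 0 < x < 2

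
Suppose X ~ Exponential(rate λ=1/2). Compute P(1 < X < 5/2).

P(1 < X < 5/2) = ∫_{1}^{5/2} f(x) dx
where f(x) = \frac{e^{- \frac{x}{2}}}{2}
= - \frac{1}{e^{\frac{5}{4}}} + e^{- \frac{1}{2}}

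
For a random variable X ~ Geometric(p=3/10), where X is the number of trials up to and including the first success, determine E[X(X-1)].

E[X(X-1)] = E[X² - X] = E[X²] - E[X]
E[X] = \frac{10}{3}
E[X²] = Var(X) + (E[X])² = \frac{70}{9} + (\frac{10}{3})² = \frac{170}{9}
E[X(X-1)] = \frac{170}{9} - \frac{10}{3} = \frac{140}{9}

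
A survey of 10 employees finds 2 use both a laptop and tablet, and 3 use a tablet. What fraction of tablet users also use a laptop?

P(A ∩ B) = 2/10 = 1/5
P(B) = 3/10
P(A|B) = P(A ∩ B) / P(B) = (1/5) / (3/10) = 2/3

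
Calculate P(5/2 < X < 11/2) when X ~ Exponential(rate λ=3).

P(5/2 < X < 11/2) = ∫_{5/2}^{11/2} f(x) dx
where f(x) = 3 e^{- 3 x}
= - \frac{1 - e^{9}}{e^{\frac{33}{2}}}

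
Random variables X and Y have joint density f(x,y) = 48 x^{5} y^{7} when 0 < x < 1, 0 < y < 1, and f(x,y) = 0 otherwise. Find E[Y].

E[Y] = ∫_0^1 ∫_0^1 y × f(x,y) dx dy
= \frac{8}{9}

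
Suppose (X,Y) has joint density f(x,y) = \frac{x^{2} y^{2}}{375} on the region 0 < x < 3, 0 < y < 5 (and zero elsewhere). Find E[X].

f_X(x) = ∫_0^5 \frac{x^{2} y^{2}}{375} dy = \frac{x^{2}}{9}
E[X] = ∫_0^3 x × (\frac{x^{2}}{9}) dx = \frac{9}{4}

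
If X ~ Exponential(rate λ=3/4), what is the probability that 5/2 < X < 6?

P(5/2 < X < 6) = ∫_{5/2}^{6} f(x) dx
where f(x) = \frac{3 e^{- \frac{3 x}{4}}}{4}
= - \frac{1}{e^{\frac{9}{2}}} + e^{- \frac{15}{8}}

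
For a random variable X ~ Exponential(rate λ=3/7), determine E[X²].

Using the identity E[X²] = Var(X) + (E[X])²:
E[X] = \frac{7}{3}
Var(X) = \frac{49}{9}
E[X²] = \frac{49}{9} + (\frac{7}{3})²
= \frac{98}{9}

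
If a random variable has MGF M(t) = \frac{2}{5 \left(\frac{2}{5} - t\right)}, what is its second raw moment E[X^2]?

To find E[X^2], compute M^(2)(0):
M^(1)(t) = \frac{2}{5 \left(\frac{2}{5} - t\right)^{2}}
M^(2)(t) = \frac{4}{5 \left(\frac{2}{5} - t\right)^{3}}
M^(2)(0) = \frac{25}{2}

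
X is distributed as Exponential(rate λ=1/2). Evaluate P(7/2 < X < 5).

P(7/2 < X < 5) = ∫_{7/2}^{5} f(x) dx
where f(x) = \frac{e^{- \frac{x}{2}}}{2}
= - \frac{1}{e^{\frac{5}{2}}} + e^{- \frac{7}{4}}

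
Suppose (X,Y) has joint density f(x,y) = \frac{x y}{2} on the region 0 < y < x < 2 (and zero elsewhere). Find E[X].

f_X(x) = ∫_0^x \frac{x y}{2} dy = \frac{x^{3}}{4}
E[X] = ∫_0^2 x × (\frac{x^{3}}{4}) dx = \frac{8}{5}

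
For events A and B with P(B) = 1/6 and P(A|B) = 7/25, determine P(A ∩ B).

By definition, P(A|B) = P(A ∩ B) / P(B)
So P(A ∩ B) = P(A|B) × P(B)
= 7/25 × 1/6
= 7/150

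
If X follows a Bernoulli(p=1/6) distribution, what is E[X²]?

Using the identity E[X²] = Var(X) + (E[X])²:
E[X] = \frac{1}{6}
Var(X) = \frac{5}{36}
E[X²] = \frac{5}{36} + (\frac{1}{6})²
= \frac{1}{6}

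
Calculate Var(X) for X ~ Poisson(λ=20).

For X ~ Poisson(λ=20):
Var(X) = 20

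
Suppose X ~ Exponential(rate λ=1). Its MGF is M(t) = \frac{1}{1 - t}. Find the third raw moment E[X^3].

To find E[X^3], compute M^(3)(0):
M^(1)(t) = \frac{1}{\left(1 - t\right)^{2}}
M^(2)(t) = \frac{2}{\left(1 - t\right)^{3}}
M^(3)(t) = \frac{6}{\left(1 - t\right)^{4}}
M^(3)(0) = 6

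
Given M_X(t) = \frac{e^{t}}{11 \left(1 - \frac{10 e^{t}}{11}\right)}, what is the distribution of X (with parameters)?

The MGF M(t) = \frac{e^{t}}{11 \left(1 - \frac{10 e^{t}}{11}\right)} is the standard form for the Geometric distribution.
Comparing with the known MGF formula identifies: Geometric(p=1/11), X = trial number of first success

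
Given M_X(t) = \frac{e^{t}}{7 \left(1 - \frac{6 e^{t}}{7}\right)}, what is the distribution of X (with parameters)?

The MGF M(t) = \frac{e^{t}}{7 \left(1 - \frac{6 e^{t}}{7}\right)} is the standard form for the Geometric distribution.
Comparing with the known MGF formula identifies: Geometric(p=1/7), X = trial number of first success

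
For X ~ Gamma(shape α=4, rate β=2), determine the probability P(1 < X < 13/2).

P(1 < X < 13/2) = ∫_{1}^{13/2} f(x) dx
where f(x) = \frac{8 x^{3} e^{- 2 x}}{3}
= \frac{-1394 + 19 e^{11}}{3 e^{13}}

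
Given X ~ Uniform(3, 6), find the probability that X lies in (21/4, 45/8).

P(21/4 < X < 45/8) = ∫_{21/4}^{45/8} f(x) dx
where f(x) = \frac{1}{3}
= \frac{1}{8}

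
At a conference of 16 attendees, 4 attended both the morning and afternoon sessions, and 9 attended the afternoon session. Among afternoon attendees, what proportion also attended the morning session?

P(A ∩ B) = 4/16 = 1/4
P(B) = 9/16
P(A|B) = P(A ∩ B) / P(B) = (1/4) / (9/16) = 4/9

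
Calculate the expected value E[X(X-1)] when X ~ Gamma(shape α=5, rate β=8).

E[X(X-1)] = E[X² - X] = E[X²] - E[X]
E[X] = \frac{5}{8}
E[X²] = Var(X) + (E[X])² = \frac{5}{64} + (\frac{5}{8})² = \frac{15}{32}
E[X(X-1)] = \frac{15}{32} - \frac{5}{8} = - \frac{5}{32}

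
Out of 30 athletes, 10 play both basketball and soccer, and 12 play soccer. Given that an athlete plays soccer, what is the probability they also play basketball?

P(A ∩ B) = 10/30 = 1/3
P(B) = 12/30 = 2/5
P(A|B) = P(A ∩ B) / P(B) = (1/3) / (2/5) = 5/6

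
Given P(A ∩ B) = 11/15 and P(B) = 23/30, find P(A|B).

P(A|B) = P(A ∩ B) / P(B)
= (11/15) / (23/30)
= 22/23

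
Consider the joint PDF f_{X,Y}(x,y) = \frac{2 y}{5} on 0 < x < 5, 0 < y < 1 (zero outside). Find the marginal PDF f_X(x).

f_X(x) = ∫_0^1 f(x,y) dy
= ∫_0^1 \frac{2 y}{5} dy
= \frac{1}{5} for 0 < x < 5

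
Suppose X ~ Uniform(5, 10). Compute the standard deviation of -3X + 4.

For X ~ Uniform(5, 10):
Var(X) = \frac{25}{12}
SD(X) = √(Var(X)) = √(\frac{25}{12}) = \frac{5 \sqrt{3}}{6}
SD(-3X + 4) = |-3| × SD(X) = 3 × \frac{5 \sqrt{3}}{6} = \frac{5 \sqrt{3}}{2}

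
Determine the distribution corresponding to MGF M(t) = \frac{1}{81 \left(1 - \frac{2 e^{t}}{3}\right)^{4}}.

The MGF M(t) = \frac{1}{81 \left(1 - \frac{2 e^{t}}{3}\right)^{4}} is the standard form for the NegativeBinomial distribution.
Comparing with the known MGF formula identifies: NegBin(r=4, p=1/3), X = failures before r-th success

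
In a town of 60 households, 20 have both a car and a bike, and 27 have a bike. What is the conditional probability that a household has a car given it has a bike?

P(A ∩ B) = 20/60 = 1/3
P(B) = 27/60 = 9/20
P(A|B) = P(A ∩ B) / P(B) = (1/3) / (9/20) = 20/27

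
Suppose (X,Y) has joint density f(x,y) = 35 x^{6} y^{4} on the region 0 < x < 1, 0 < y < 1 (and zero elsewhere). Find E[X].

E[X] = ∫_0^1 ∫_0^1 x × f(x,y) dy dx
= ∫_0^1 ∫_0^1 x × (35 x^{6} y^{4}) dy dx
= \frac{7}{8}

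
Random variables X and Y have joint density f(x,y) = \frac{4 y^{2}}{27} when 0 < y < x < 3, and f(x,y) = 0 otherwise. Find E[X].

f_X(x) = ∫_0^x \frac{4 y^{2}}{27} dy = \frac{4 x^{3}}{81}
E[X] = ∫_0^3 x × (\frac{4 x^{3}}{81}) dx = \frac{12}{5}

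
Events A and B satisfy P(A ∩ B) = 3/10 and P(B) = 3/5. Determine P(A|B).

P(A|B) = P(A ∩ B) / P(B)
= (3/10) / (3/5)
= 1/2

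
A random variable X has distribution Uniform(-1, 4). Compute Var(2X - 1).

For X ~ Uniform(-1, 4):
Var(X) = \frac{25}{12}
Var(2X - 1) = (2)² × Var(X) = 4 × \frac{25}{12} = \frac{25}{3}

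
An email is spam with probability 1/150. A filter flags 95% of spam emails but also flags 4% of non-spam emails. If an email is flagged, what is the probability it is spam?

Let D = the rare event, + = positive/flagged.
P(D) = 1/150
P(+|D) = 95/100 = 19/20
P(+|D') = 4/100 = 1/25
P(+) = P(+|D)P(D) + P(+|D')P(D')
     = \frac{19}{20} × \frac{1}{150} + \frac{1}{25} × \frac{149}{150}
     = \frac{691}{15000}
P(D|+) = P(+|D)P(D)/P(+) = \frac{95}{691}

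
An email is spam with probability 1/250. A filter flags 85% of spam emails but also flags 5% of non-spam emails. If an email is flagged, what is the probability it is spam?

Let D = the rare event, + = positive/flagged.
P(D) = 1/250
P(+|D) = 85/100 = 17/20
P(+|D') = 5/100 = 1/20
P(+) = P(+|D)P(D) + P(+|D')P(D')
     = \frac{17}{20} × \frac{1}{250} + \frac{1}{20} × \frac{249}{250}
     = \frac{133}{2500}
P(D|+) = P(+|D)P(D)/P(+) = \frac{17}{266}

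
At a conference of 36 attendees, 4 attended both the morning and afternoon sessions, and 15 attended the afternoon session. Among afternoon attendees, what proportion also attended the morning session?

P(A ∩ B) = 4/36 = 1/9
P(B) = 15/36 = 5/12
P(A|B) = P(A ∩ B) / P(B) = (1/9) / (5/12) = 4/15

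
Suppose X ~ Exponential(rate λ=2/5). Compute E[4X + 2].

For X ~ Exponential(rate λ=2/5):
E[X] = \frac{5}{2}
E[4X + 2] = 4 × E[X] + 2 = 12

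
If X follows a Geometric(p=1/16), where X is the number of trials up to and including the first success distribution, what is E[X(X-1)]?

E[X(X-1)] = E[X² - X] = E[X²] - E[X]
E[X] = 16
E[X²] = Var(X) + (E[X])² = 240 + (16)² = 496
E[X(X-1)] = 496 - 16 = 480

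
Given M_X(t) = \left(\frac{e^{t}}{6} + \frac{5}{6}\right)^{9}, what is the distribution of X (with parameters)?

The MGF M(t) = \left(\frac{e^{t}}{6} + \frac{5}{6}\right)^{9} is the standard form for the Binomial distribution.
Comparing with the known MGF formula identifies: Binomial(n=9, p=1/6)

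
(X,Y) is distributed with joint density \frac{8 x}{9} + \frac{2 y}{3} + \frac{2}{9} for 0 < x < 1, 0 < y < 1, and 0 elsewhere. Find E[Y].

E[Y] = ∫_0^1 ∫_0^1 y × f(x,y) dx dy
= \frac{5}{9}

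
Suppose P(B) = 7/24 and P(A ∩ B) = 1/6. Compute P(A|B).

P(A|B) = P(A ∩ B) / P(B)
= (1/6) / (7/24)
= 4/7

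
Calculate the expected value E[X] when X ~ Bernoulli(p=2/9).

For X ~ Bernoulli(p=2/9), the expected value is:
E[X] = \frac{2}{9}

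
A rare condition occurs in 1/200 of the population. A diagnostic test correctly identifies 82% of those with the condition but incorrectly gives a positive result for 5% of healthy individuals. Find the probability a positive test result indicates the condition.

Let D = the rare event, + = positive/flagged.
P(D) = 1/200
P(+|D) = 82/100 = 41/50
P(+|D') = 5/100 = 1/20
P(+) = P(+|D)P(D) + P(+|D')P(D')
     = \frac{41}{50} × \frac{1}{200} + \frac{1}{20} × \frac{199}{200}
     = \frac{1077}{20000}
P(D|+) = P(+|D)P(D)/P(+) = \frac{82}{1077}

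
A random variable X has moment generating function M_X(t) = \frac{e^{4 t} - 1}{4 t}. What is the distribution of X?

The MGF M(t) = \frac{e^{4 t} - 1}{4 t} is the standard form for the Uniform distribution.
Comparing with the known MGF formula identifies: Uniform(0, 4)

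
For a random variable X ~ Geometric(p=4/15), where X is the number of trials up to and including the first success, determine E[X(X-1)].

E[X(X-1)] = E[X² - X] = E[X²] - E[X]
E[X] = \frac{15}{4}
E[X²] = Var(X) + (E[X])² = \frac{165}{16} + (\frac{15}{4})² = \frac{195}{8}
E[X(X-1)] = \frac{195}{8} - \frac{15}{4} = \frac{165}{8}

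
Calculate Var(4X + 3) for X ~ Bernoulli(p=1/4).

For X ~ Bernoulli(p=1/4):
Var(X) = \frac{3}{16}
Var(4X + 3) = (4)² × Var(X) = 16 × \frac{3}{16} = 3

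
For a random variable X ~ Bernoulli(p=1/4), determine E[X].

For X ~ Bernoulli(p=1/4), the expected value is:
E[X] = \frac{1}{4}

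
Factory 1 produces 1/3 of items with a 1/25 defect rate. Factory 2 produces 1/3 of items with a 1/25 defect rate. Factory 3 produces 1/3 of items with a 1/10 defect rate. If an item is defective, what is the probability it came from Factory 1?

Using Bayes' theorem:
P(F1) = 1/3, P(D|F1) = 1/25
P(F2) = 1/3, P(D|F2) = 1/25
P(F3) = 1/3, P(D|F3) = 1/10
P(D) = P(D|F1)P(F1) + P(D|F2)P(F2) + P(D|F3)P(F3)
     = \frac{3}{50}
P(F1|D) = P(D|F1)P(F1) / P(D)
= \frac{2}{9}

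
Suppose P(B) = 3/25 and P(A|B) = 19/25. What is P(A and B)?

By definition, P(A|B) = P(A ∩ B) / P(B)
So P(A ∩ B) = P(A|B) × P(B)
= 19/25 × 3/25
= 57/625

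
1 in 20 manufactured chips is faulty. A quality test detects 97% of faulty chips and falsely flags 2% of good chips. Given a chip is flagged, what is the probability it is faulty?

Let D = the rare event, + = positive/flagged.
P(D) = 1/20
P(+|D) = 97/100
P(+|D') = 2/100 = 1/50
P(+) = P(+|D)P(D) + P(+|D')P(D')
     = \frac{97}{100} × \frac{1}{20} + \frac{1}{50} × \frac{19}{20}
     = \frac{27}{400}
P(D|+) = P(+|D)P(D)/P(+) = \frac{97}{135}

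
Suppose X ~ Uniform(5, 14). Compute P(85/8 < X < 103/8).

P(85/8 < X < 103/8) = ∫_{85/8}^{103/8} f(x) dx
where f(x) = \frac{1}{9}
= \frac{1}{4}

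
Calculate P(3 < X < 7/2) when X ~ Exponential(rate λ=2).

P(3 < X < 7/2) = ∫_{3}^{7/2} f(x) dx
where f(x) = 2 e^{- 2 x}
= - \frac{1 - e}{e^{7}}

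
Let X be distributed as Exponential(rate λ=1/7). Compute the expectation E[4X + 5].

For X ~ Exponential(rate λ=1/7):
E[X] = 7
E[4X + 5] = 4 × E[X] + 5 = 33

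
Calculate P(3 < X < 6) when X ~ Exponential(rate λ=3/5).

P(3 < X < 6) = ∫_{3}^{6} f(x) dx
where f(x) = \frac{3 e^{- \frac{3 x}{5}}}{5}
= - \frac{1 - e^{\frac{9}{5}}}{e^{\frac{18}{5}}}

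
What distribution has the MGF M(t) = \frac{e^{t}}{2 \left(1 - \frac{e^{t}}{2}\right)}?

The MGF M(t) = \frac{e^{t}}{2 \left(1 - \frac{e^{t}}{2}\right)} is the standard form for the Geometric distribution.
Comparing with the known MGF formula identifies: Geometric(p=1/2), X = trial number of first success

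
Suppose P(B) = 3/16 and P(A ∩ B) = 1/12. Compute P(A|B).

P(A|B) = P(A ∩ B) / P(B)
= (1/12) / (3/16)
= 4/9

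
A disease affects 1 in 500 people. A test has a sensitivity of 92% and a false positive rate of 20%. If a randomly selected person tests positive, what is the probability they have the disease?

Let D = the rare event, + = positive/flagged.
P(D) = 1/500
P(+|D) = 92/100 = 23/25
P(+|D') = 20/100 = 1/5
P(+) = P(+|D)P(D) + P(+|D')P(D')
     = \frac{23}{25} × \frac{1}{500} + \frac{1}{5} × \frac{499}{500}
     = \frac{1259}{6250}
P(D|+) = P(+|D)P(D)/P(+) = \frac{23}{2518}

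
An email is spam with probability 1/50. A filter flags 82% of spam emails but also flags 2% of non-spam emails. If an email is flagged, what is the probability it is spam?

Let D = the rare event, + = positive/flagged.
P(D) = 1/50
P(+|D) = 82/100 = 41/50
P(+|D') = 2/100 = 1/50
P(+) = P(+|D)P(D) + P(+|D')P(D')
     = \frac{41}{50} × \frac{1}{50} + \frac{1}{50} × \frac{49}{50}
     = \frac{9}{250}
P(D|+) = P(+|D)P(D)/P(+) = \frac{41}{90}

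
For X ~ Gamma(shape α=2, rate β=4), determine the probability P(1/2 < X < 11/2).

P(1/2 < X < 11/2) = ∫_{1/2}^{11/2} f(x) dx
where f(x) = 16 x e^{- 4 x}
= \frac{-23 + 3 e^{20}}{e^{22}}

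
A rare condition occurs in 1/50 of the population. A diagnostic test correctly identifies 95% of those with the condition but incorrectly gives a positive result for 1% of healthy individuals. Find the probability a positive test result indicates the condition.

Let D = the rare event, + = positive/flagged.
P(D) = 1/50
P(+|D) = 95/100 = 19/20
P(+|D') = 1/100
P(+) = P(+|D)P(D) + P(+|D')P(D')
     = \frac{19}{20} × \frac{1}{50} + \frac{1}{100} × \frac{49}{50}
     = \frac{18}{625}
P(D|+) = P(+|D)P(D)/P(+) = \frac{95}{144}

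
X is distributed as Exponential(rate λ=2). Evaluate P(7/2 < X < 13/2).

P(7/2 < X < 13/2) = ∫_{7/2}^{13/2} f(x) dx
where f(x) = 2 e^{- 2 x}
= - \frac{1 - e^{6}}{e^{13}}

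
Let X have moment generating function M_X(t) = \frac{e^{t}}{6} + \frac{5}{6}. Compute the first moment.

To find E[X], compute M^(1)(0):
M^(1)(t) = \frac{e^{t}}{6}
M^(1)(0) = \frac{1}{6}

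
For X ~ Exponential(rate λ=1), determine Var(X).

For X ~ Exponential(rate λ=1):
Var(X) = 1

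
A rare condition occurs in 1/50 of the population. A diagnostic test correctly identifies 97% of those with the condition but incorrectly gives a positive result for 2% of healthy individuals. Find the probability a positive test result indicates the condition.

Let D = the rare event, + = positive/flagged.
P(D) = 1/50
P(+|D) = 97/100
P(+|D') = 2/100 = 1/50
P(+) = P(+|D)P(D) + P(+|D')P(D')
     = \frac{97}{100} × \frac{1}{50} + \frac{1}{50} × \frac{49}{50}
     = \frac{39}{1000}
P(D|+) = P(+|D)P(D)/P(+) = \frac{97}{195}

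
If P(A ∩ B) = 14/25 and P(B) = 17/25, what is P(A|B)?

P(A|B) = P(A ∩ B) / P(B)
= (14/25) / (17/25)
= 14/17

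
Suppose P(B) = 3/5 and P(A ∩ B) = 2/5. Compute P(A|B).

P(A|B) = P(A ∩ B) / P(B)
= (2/5) / (3/5)
= 2/3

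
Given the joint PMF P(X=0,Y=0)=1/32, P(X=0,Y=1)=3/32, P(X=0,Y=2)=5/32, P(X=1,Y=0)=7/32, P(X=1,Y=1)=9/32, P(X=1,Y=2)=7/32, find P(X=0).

P(X=0) = P(X=0,Y=0) + P(X=0,Y=1) + P(X=0,Y=2)
= 1/32 + 3/32 + 5/32
= 9/32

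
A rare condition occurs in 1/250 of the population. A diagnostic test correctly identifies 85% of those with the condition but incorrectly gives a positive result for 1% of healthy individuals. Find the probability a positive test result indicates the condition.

Let D = the rare event, + = positive/flagged.
P(D) = 1/250
P(+|D) = 85/100 = 17/20
P(+|D') = 1/100
P(+) = P(+|D)P(D) + P(+|D')P(D')
     = \frac{17}{20} × \frac{1}{250} + \frac{1}{100} × \frac{249}{250}
     = \frac{167}{12500}
P(D|+) = P(+|D)P(D)/P(+) = \frac{85}{334}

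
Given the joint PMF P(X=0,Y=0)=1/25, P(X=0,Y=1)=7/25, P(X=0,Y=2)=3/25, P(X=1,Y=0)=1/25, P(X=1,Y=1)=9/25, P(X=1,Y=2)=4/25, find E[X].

First find marginal of X:
P(X=0) = 11/25
P(X=1) = 14/25
E[X] = 0 × 11/25 + 1 × 14/25 = 14/25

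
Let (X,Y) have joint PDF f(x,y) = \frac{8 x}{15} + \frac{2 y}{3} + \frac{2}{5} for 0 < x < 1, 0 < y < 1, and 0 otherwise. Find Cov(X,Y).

E[XY] = ∫∫ xy × f(x,y) dx dy = \frac{3}{10}
E[X] = \frac{49}{90}
E[Y] = \frac{5}{9}
Cov(X,Y) = E[XY] - E[X]E[Y] = - \frac{1}{405}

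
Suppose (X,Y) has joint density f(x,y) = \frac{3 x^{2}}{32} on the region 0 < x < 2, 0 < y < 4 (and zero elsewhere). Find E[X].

f_X(x) = ∫_0^4 \frac{3 x^{2}}{32} dy = \frac{3 x^{2}}{8}
E[X] = ∫_0^2 x × (\frac{3 x^{2}}{8}) dx = \frac{3}{2}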